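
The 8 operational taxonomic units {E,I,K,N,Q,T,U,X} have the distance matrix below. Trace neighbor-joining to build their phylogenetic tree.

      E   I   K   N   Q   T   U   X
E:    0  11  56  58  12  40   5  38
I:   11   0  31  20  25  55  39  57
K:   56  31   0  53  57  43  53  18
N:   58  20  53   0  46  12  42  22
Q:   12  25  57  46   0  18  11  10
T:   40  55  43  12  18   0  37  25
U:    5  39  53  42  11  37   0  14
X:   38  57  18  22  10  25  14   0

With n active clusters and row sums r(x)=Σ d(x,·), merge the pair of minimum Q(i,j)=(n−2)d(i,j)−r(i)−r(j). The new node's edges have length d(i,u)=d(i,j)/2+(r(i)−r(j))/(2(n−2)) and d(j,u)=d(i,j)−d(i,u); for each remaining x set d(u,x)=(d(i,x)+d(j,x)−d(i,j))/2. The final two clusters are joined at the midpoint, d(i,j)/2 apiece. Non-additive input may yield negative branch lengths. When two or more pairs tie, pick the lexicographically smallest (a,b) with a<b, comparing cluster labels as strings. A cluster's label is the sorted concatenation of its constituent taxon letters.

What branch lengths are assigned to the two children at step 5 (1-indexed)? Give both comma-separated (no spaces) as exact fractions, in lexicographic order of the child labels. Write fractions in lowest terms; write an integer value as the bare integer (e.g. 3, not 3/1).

299/32,229/32

iteration 1: select N,T (d=12, Q=-411); attach at lengths (95/12, 49/12); label the merged cluster NT
  updated: d(E,NT)=43, d(I,NT)=63/2, d(K,NT)=42, d(NT,Q)=26, d(NT,U)=67/2, d(NT,X)=35/2
iteration 2: select K,X (d=18, Q=-643/2); attach at lengths (77/4, -5/4); label the merged cluster KX
  updated: d(E,KX)=38, d(I,KX)=35, d(KX,NT)=83/4, d(KX,Q)=49/2, d(KX,U)=49/2
iteration 3: select KX,NT (d=83/4, Q=-429/2); attach at lengths (71/8, 95/8); label the merged cluster KNTX
  updated: d(E,KNTX)=241/8, d(I,KNTX)=183/8, d(KNTX,Q)=119/8, d(KNTX,U)=149/8
iteration 4: select E,I (d=11, Q=-123); attach at lengths (-9/8, 97/8); label the merged cluster EI
  updated: d(EI,KNTX)=21, d(EI,Q)=13, d(EI,U)=33/2
iteration 5: select EI,U (d=33/2, Q=-509/8); attach at lengths (299/32, 229/32); label the merged cluster EIU
  updated: d(EIU,KNTX)=185/16, d(EIU,Q)=15/4
iteration 6: select EIU,KNTX (d=185/16, Q=-483/16); attach at lengths (7/32, 363/32); label the merged cluster EIKNTUX
  updated: d(EIKNTUX,Q)=113/32
iteration 7: select EIKNTUX,Q (d=113/32); attach at lengths (113/64, 113/64); label the merged cluster EIKNQTUX
final tree: ((((E:-9/8,I:97/8):299/32,U:229/32):7/32,((K:77/4,X:-5/4):71/8,(N:95/12,T:49/12):95/8):363/32):113/64,Q:113/64)
total length: 2987/32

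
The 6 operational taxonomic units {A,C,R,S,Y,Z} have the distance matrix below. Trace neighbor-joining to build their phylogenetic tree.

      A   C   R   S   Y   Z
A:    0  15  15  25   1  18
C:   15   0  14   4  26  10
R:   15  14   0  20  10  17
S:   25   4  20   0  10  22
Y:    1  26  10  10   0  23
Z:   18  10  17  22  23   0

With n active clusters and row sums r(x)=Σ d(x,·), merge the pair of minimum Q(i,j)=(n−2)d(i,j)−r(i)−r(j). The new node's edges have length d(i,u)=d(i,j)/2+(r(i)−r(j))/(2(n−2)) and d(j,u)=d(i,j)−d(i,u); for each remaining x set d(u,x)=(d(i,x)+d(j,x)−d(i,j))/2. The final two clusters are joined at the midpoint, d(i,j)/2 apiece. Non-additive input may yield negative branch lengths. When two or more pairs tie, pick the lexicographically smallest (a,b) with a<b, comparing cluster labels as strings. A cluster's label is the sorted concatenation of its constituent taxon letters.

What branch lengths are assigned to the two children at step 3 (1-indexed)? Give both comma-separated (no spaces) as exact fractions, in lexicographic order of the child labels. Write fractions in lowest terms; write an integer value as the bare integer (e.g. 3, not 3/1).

iteration 1: select A,Y (d=1, Q=-140); attach at lengths (1, 0); label the merged cluster AY
  updated: d(AY,C)=20, d(AY,R)=12, d(AY,S)=17, d(AY,Z)=20
iteration 2: select C,S (d=4, Q=-99); attach at lengths (-1/2, 9/2); label the merged cluster CS
  updated: d(AY,CS)=33/2, d(CS,R)=15, d(CS,Z)=14
iteration 3: select AY,R (d=12, Q=-137/2); attach at lengths (57/8, 39/8); label the merged cluster ARY
  updated: d(ARY,CS)=39/4, d(ARY,Z)=25/2
iteration 4: select ARY,CS (d=39/4, Q=-145/4); attach at lengths (33/8, 45/8); label the merged cluster ACRSY
  updated: d(ACRSY,Z)=67/8
iteration 5: select ACRSY,Z (d=67/8); attach at lengths (67/16, 67/16); label the merged cluster ACRSYZ
final tree: ((((A:1,Y:0):57/8,R:39/8):33/8,(C:-1/2,S:9/2):45/8):67/16,Z:67/16)
total length: 281/8

57/8,39/8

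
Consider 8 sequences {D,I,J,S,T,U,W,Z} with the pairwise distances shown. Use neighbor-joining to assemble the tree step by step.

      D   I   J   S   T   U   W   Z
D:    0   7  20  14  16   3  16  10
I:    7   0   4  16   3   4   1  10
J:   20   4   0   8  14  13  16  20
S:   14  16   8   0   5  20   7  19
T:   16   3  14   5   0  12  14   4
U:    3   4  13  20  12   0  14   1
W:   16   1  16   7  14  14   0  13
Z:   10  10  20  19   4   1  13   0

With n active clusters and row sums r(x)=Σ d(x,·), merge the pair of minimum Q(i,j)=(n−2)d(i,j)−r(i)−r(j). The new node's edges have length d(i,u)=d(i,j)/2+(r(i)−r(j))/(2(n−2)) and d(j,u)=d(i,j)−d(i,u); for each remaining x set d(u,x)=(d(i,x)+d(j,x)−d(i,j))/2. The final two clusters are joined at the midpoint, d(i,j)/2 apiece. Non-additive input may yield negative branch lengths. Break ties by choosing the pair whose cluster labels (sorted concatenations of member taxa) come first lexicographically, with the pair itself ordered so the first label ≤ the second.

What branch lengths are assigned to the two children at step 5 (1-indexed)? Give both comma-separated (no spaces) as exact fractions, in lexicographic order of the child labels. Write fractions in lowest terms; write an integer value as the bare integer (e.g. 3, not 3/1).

1. join U+Z (d=1, Q=-138) ⇒ UZ; edges |U|=-1/3, |Z|=4/3
  updated: d(D,UZ)=6, d(I,UZ)=13/2, d(J,UZ)=16, d(S,UZ)=19, d(T,UZ)=15/2, d(UZ,W)=13
2. join D+UZ (d=6, Q=-117) ⇒ DUZ; edges |D|=41/10, |UZ|=19/10
  updated: d(DUZ,I)=15/4, d(DUZ,J)=15, d(DUZ,S)=27/2, d(DUZ,T)=35/4, d(DUZ,W)=23/2
3. join J+S (d=8, Q=-149/2) ⇒ JS; edges |J|=79/16, |S|=49/16
  updated: d(DUZ,JS)=41/4, d(I,JS)=6, d(JS,T)=11/2, d(JS,W)=15/2
4. join I+W (d=1, Q=-179/4) ⇒ IW; edges |I|=-23/8, |W|=31/8
  updated: d(DUZ,IW)=57/8, d(IW,JS)=25/4, d(IW,T)=8
5. join DUZ+IW (d=57/8, Q=-133/4) ⇒ DIUWZ; edges |DUZ|=19/4, |IW|=19/8
  updated: d(DIUWZ,JS)=75/16, d(DIUWZ,T)=77/16
6. join DIUWZ+JS (d=75/16, Q=-15) ⇒ DIJSUWZ; edges |DIUWZ|=2, |JS|=43/16
  updated: d(DIJSUWZ,T)=45/16
7. join DIJSUWZ+T (d=45/16) ⇒ DIJSTUWZ; edges |DIJSUWZ|=45/32, |T|=45/32
final tree: ((((D:41/10,(U:-1/3,Z:4/3):19/10):19/4,(I:-23/8,W:31/8):19/8):2,(J:79/16,S:49/16):43/16):45/32,T:45/32)
total length: 245/8

19/4,19/8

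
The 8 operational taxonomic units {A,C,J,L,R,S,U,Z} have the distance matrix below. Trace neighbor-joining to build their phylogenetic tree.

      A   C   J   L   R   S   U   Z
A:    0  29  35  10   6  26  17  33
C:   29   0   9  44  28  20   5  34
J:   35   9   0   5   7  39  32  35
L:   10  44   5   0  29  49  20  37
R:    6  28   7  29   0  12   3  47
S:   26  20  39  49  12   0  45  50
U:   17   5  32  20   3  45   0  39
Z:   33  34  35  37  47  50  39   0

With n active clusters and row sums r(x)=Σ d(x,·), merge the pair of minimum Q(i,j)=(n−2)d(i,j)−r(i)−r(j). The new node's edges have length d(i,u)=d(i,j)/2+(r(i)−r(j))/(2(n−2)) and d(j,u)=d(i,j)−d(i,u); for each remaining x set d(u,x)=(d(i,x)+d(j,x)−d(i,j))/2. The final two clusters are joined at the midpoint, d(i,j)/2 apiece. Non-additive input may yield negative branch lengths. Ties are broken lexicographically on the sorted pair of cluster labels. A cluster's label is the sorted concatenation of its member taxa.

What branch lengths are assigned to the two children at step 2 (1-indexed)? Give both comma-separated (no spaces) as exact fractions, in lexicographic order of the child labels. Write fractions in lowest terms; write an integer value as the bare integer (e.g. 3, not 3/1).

13/4,7/4

iteration 1: select J,L (d=5, Q=-326); attach at lengths (-1/6, 31/6); label the merged cluster JL
  updated: d(A,JL)=20, d(C,JL)=24, d(JL,R)=31/2, d(JL,S)=83/2, d(JL,U)=47/2, d(JL,Z)=67/2
iteration 2: select C,U (d=5, Q=-495/2); attach at lengths (13/4, 7/4); label the merged cluster CU
  updated: d(A,CU)=41/2, d(CU,JL)=85/4, d(CU,R)=13, d(CU,S)=30, d(CU,Z)=34
iteration 3: select R,S (d=12, Q=-205); attach at lengths (-9/4, 57/4); label the merged cluster RS
  updated: d(A,RS)=10, d(CU,RS)=31/2, d(JL,RS)=45/2, d(RS,Z)=85/2
iteration 4: select A,RS (d=10, Q=-144); attach at lengths (23/6, 37/6); label the merged cluster ARS
  updated: d(ARS,CU)=13, d(ARS,JL)=65/4, d(ARS,Z)=131/4
iteration 5: select ARS,CU (d=13, Q=-417/4); attach at lengths (79/16, 129/16); label the merged cluster ACRSU
  updated: d(ACRSU,JL)=49/4, d(ACRSU,Z)=215/8
iteration 6: select ACRSU,JL (d=49/4, Q=-581/8); attach at lengths (45/16, 151/16); label the merged cluster ACJLRSU
  updated: d(ACJLRSU,Z)=385/16
iteration 7: select ACJLRSU,Z (d=385/16); attach at lengths (385/32, 385/32); label the merged cluster ACJLRSUZ
final tree: ((((A:23/6,(R:-9/4,S:57/4):37/6):79/16,(C:13/4,U:7/4):129/16):45/16,(J:-1/6,L:31/6):151/16):385/32,Z:385/32)
total length: 1301/16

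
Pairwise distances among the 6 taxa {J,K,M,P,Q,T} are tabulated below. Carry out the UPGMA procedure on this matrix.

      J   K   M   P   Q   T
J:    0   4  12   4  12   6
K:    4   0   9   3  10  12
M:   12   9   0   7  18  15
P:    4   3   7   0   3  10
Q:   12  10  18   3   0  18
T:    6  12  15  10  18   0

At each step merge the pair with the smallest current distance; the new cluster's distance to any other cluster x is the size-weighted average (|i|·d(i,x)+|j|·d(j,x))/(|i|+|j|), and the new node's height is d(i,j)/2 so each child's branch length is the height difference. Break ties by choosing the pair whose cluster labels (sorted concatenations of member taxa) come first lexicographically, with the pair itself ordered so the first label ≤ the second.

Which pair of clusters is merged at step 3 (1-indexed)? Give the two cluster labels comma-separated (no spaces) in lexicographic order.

JKP,Q

step 1: merge (K,P) at d=3; branch lengths K→3/2, P→3/2; new cluster KP
  updated: d(J,KP)=4, d(KP,M)=8, d(KP,Q)=13/2, d(KP,T)=11
step 2: merge (J,KP) at d=4; branch lengths J→2, KP→1/2; new cluster JKP
  updated: d(JKP,M)=28/3, d(JKP,Q)=25/3, d(JKP,T)=28/3
step 3: merge (JKP,Q) at d=25/3; branch lengths JKP→13/6, Q→25/6; new cluster JKPQ
  updated: d(JKPQ,M)=23/2, d(JKPQ,T)=23/2
step 4: merge (JKPQ,M) at d=23/2; branch lengths JKPQ→19/12, M→23/4; new cluster JKMPQ
  updated: d(JKMPQ,T)=61/5
step 5: merge (JKMPQ,T) at d=61/5; branch lengths JKMPQ→7/20, T→61/10; new cluster JKMPQT
final tree: ((((J:2,(K:3/2,P:3/2):1/2):13/6,Q:25/6):19/12,M:23/4):7/20,T:61/10)
total length: 1537/60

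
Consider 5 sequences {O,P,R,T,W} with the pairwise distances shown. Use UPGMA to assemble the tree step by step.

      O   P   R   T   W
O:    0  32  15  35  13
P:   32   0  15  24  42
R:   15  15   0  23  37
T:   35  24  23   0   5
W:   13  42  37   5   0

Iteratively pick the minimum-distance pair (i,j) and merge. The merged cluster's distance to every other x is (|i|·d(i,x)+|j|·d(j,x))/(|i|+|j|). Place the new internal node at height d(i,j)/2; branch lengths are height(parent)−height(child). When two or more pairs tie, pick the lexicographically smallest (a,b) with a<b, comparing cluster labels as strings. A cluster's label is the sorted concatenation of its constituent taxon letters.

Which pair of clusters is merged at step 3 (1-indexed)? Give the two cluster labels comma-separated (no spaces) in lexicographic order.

iteration 1: select T,W (d=5); attach at lengths (5/2, 5/2); label the merged cluster TW
  updated: d(O,TW)=24, d(P,TW)=33, d(R,TW)=30
iteration 2: select O,R (d=15); attach at lengths (15/2, 15/2); label the merged cluster OR
  updated: d(OR,P)=47/2, d(OR,TW)=27
iteration 3: select OR,P (d=47/2); attach at lengths (17/4, 47/4); label the merged cluster OPR
  updated: d(OPR,TW)=29
iteration 4: select OPR,TW (d=29); attach at lengths (11/4, 12); label the merged cluster OPRTW
final tree: (((O:15/2,R:15/2):17/4,P:47/4):11/4,(T:5/2,W:5/2):12)
total length: 203/4

OR,P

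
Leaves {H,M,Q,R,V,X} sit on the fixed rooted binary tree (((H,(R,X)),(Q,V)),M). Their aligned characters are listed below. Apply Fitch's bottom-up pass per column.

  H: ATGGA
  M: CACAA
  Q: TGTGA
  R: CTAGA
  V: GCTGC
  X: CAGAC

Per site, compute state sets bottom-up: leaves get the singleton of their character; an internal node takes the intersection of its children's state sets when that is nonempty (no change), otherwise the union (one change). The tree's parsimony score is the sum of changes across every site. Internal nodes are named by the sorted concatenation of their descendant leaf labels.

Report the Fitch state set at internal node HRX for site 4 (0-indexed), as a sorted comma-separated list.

RX@0: {C} ∩ {C} = {C} (intersection, +0)
HRX@0: {A} ∪ {C} = {A,C} (union, +1)
QV@0: {T} ∪ {G} = {G,T} (union, +1)
HQRVX@0: {A,C} ∪ {G,T} = {A,C,G,T} (union, +1)
HMQRVX@0: {A,C,G,T} ∩ {C} = {C} (intersection, +0)
RX@1: {T} ∪ {A} = {A,T} (union, +1)
HRX@1: {T} ∩ {A,T} = {T} (intersection, +0)
QV@1: {G} ∪ {C} = {C,G} (union, +1)
HQRVX@1: {T} ∪ {C,G} = {C,G,T} (union, +1)
HMQRVX@1: {C,G,T} ∪ {A} = {A,C,G,T} (union, +1)
RX@2: {A} ∪ {G} = {A,G} (union, +1)
HRX@2: {G} ∩ {A,G} = {G} (intersection, +0)
QV@2: {T} ∩ {T} = {T} (intersection, +0)
HQRVX@2: {G} ∪ {T} = {G,T} (union, +1)
HMQRVX@2: {G,T} ∪ {C} = {C,G,T} (union, +1)
RX@3: {G} ∪ {A} = {A,G} (union, +1)
HRX@3: {G} ∩ {A,G} = {G} (intersection, +0)
QV@3: {G} ∩ {G} = {G} (intersection, +0)
HQRVX@3: {G} ∩ {G} = {G} (intersection, +0)
HMQRVX@3: {G} ∪ {A} = {A,G} (union, +1)
RX@4: {A} ∪ {C} = {A,C} (union, +1)
HRX@4: {A} ∩ {A,C} = {A} (intersection, +0)
QV@4: {A} ∪ {C} = {A,C} (union, +1)
HQRVX@4: {A} ∩ {A,C} = {A} (intersection, +0)
HMQRVX@4: {A} ∩ {A} = {A} (intersection, +0)
per-site changes: [3, 4, 3, 2, 2]; total = 14

A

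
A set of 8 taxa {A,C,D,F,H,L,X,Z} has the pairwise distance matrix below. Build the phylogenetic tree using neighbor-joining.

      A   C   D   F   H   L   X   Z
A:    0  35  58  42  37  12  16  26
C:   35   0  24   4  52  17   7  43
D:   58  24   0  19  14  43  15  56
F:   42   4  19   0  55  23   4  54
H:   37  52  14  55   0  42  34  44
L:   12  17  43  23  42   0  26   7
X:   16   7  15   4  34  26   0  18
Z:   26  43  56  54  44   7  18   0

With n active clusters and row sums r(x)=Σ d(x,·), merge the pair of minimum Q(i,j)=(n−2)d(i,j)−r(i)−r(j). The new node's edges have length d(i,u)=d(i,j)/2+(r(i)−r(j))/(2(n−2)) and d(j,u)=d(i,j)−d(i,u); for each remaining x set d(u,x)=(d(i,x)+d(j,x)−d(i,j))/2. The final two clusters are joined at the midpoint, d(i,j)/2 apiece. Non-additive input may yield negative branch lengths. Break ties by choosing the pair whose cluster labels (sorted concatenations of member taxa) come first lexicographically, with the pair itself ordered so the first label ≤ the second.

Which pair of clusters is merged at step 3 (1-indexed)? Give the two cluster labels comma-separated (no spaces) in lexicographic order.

A,LZ

iteration 1: select D,H (d=14, Q=-423); attach at lengths (35/12, 133/12); label the merged cluster DH
  updated: d(A,DH)=81/2, d(C,DH)=31, d(DH,F)=30, d(DH,L)=71/2, d(DH,X)=35/2, d(DH,Z)=43
iteration 2: select L,Z (d=7, Q=-553/2); attach at lengths (-71/20, 211/20); label the merged cluster LZ
  updated: d(A,LZ)=31/2, d(C,LZ)=53/2, d(DH,LZ)=143/4, d(F,LZ)=35, d(LZ,X)=37/2
iteration 3: select A,LZ (d=31/2, Q=-873/4); attach at lengths (319/32, 177/32); label the merged cluster ALZ
  updated: d(ALZ,C)=23, d(ALZ,DH)=243/8, d(ALZ,F)=123/4, d(ALZ,X)=19/2
iteration 4: select C,F (d=4, Q=-487/4); attach at lengths (11/8, 21/8); label the merged cluster CF
  updated: d(ALZ,CF)=199/8, d(CF,DH)=57/2, d(CF,X)=7/2
iteration 5: select ALZ,DH (d=243/8, Q=-643/8); attach at lengths (393/32, 579/32); label the merged cluster ADHLZ
  updated: d(ADHLZ,CF)=23/2, d(ADHLZ,X)=-27/16
iteration 6: select ADHLZ,CF (d=23/2, Q=-213/16); attach at lengths (101/32, 267/32); label the merged cluster ACDFHLZ
  updated: d(ACDFHLZ,X)=-155/32
iteration 7: select ACDFHLZ,X (d=-155/32); attach at lengths (-155/64, -155/64); label the merged cluster ACDFHLXZ
final tree: ((((A:319/32,(L:-71/20,Z:211/20):177/32):393/32,(D:35/12,H:133/12):579/32):101/32,(C:11/8,F:21/8):267/32):-155/64,X:-155/64)
total length: 2481/32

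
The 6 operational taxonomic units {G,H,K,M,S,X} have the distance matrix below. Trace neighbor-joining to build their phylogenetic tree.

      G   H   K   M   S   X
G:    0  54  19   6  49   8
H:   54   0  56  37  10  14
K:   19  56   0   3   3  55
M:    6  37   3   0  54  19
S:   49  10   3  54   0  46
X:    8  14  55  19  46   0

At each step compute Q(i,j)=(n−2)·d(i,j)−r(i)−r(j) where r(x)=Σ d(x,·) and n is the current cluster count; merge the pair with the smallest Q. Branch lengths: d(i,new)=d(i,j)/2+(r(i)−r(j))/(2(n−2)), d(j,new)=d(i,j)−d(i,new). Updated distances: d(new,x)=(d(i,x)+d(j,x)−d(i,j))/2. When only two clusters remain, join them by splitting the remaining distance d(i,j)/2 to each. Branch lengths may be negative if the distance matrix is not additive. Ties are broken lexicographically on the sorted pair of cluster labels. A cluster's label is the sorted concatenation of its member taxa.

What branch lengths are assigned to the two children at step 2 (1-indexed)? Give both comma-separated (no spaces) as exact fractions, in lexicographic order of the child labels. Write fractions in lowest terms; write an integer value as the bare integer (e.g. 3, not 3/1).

1. join H+S (d=10, Q=-293) ⇒ HS; edges |H|=49/8, |S|=31/8
  updated: d(G,HS)=93/2, d(HS,K)=49/2, d(HS,M)=81/2, d(HS,X)=25
2. join HS+X (d=25, Q=-337/2) ⇒ HSX; edges |HS|=209/12, |X|=91/12
  updated: d(G,HSX)=59/4, d(HSX,K)=109/4, d(HSX,M)=69/4
3. join G+HSX (d=59/4, Q=-139/2) ⇒ GHSX; edges |G|=5/2, |HSX|=49/4
  updated: d(GHSX,K)=63/4, d(GHSX,M)=17/4
4. join GHSX+K (d=63/4, Q=-23) ⇒ GHKSX; edges |GHSX|=17/2, |K|=29/4
  updated: d(GHKSX,M)=-17/4
5. join GHKSX+M (d=-17/4) ⇒ GHKMSX; edges |GHKSX|=-17/8, |M|=-17/8
final tree: (((G:5/2,((H:49/8,S:31/8):209/12,X:91/12):49/4):17/2,K:29/4):-17/8,M:-17/8)
total length: 245/4

209/12,91/12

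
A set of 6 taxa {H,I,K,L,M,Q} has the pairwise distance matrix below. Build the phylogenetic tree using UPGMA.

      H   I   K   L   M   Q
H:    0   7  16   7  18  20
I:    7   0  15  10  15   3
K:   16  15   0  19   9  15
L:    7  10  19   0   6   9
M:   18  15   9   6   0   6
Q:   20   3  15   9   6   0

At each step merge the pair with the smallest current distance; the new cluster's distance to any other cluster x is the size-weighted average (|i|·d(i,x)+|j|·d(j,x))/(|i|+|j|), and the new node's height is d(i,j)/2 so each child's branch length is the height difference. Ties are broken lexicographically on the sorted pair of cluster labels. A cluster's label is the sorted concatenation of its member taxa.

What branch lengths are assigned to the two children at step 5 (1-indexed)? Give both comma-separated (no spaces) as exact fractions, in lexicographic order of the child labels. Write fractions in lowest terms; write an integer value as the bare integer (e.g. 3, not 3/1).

9/10,37/5

step 1: merge (I,Q) at d=3; branch lengths I→3/2, Q→3/2; new cluster IQ
  updated: d(H,IQ)=27/2, d(IQ,K)=15, d(IQ,L)=19/2, d(IQ,M)=21/2
step 2: merge (L,M) at d=6; branch lengths L→3, M→3; new cluster LM
  updated: d(H,LM)=25/2, d(IQ,LM)=10, d(K,LM)=14
step 3: merge (IQ,LM) at d=10; branch lengths IQ→7/2, LM→2; new cluster ILMQ
  updated: d(H,ILMQ)=13, d(ILMQ,K)=29/2
step 4: merge (H,ILMQ) at d=13; branch lengths H→13/2, ILMQ→3/2; new cluster HILMQ
  updated: d(HILMQ,K)=74/5
step 5: merge (HILMQ,K) at d=74/5; branch lengths HILMQ→9/10, K→37/5; new cluster HIKLMQ
final tree: ((H:13/2,((I:3/2,Q:3/2):7/2,(L:3,M:3):2):3/2):9/10,K:37/5)
total length: 154/5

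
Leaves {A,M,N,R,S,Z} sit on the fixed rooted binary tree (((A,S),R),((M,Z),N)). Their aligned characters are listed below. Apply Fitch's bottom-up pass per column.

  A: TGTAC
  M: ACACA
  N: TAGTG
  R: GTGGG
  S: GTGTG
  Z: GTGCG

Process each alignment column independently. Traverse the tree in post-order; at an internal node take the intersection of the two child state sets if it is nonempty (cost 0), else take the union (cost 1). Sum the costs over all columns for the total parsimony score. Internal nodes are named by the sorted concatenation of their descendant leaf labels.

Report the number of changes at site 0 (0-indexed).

AS@0: {T} ∪ {G} = {G,T} (union, +1)
ARS@0: {G,T} ∩ {G} = {G} (intersection, +0)
MZ@0: {A} ∪ {G} = {A,G} (union, +1)
MNZ@0: {A,G} ∪ {T} = {A,G,T} (union, +1)
AMNRSZ@0: {G} ∩ {A,G,T} = {G} (intersection, +0)
AS@1: {G} ∪ {T} = {G,T} (union, +1)
ARS@1: {G,T} ∩ {T} = {T} (intersection, +0)
MZ@1: {C} ∪ {T} = {C,T} (union, +1)
MNZ@1: {C,T} ∪ {A} = {A,C,T} (union, +1)
AMNRSZ@1: {T} ∩ {A,C,T} = {T} (intersection, +0)
AS@2: {T} ∪ {G} = {G,T} (union, +1)
ARS@2: {G,T} ∩ {G} = {G} (intersection, +0)
MZ@2: {A} ∪ {G} = {A,G} (union, +1)
MNZ@2: {A,G} ∩ {G} = {G} (intersection, +0)
AMNRSZ@2: {G} ∩ {G} = {G} (intersection, +0)
AS@3: {A} ∪ {T} = {A,T} (union, +1)
ARS@3: {A,T} ∪ {G} = {A,G,T} (union, +1)
MZ@3: {C} ∩ {C} = {C} (intersection, +0)
MNZ@3: {C} ∪ {T} = {C,T} (union, +1)
AMNRSZ@3: {A,G,T} ∩ {C,T} = {T} (intersection, +0)
AS@4: {C} ∪ {G} = {C,G} (union, +1)
ARS@4: {C,G} ∩ {G} = {G} (intersection, +0)
MZ@4: {A} ∪ {G} = {A,G} (union, +1)
MNZ@4: {A,G} ∩ {G} = {G} (intersection, +0)
AMNRSZ@4: {G} ∩ {G} = {G} (intersection, +0)
per-site changes: [3, 3, 2, 3, 2]; total = 13

3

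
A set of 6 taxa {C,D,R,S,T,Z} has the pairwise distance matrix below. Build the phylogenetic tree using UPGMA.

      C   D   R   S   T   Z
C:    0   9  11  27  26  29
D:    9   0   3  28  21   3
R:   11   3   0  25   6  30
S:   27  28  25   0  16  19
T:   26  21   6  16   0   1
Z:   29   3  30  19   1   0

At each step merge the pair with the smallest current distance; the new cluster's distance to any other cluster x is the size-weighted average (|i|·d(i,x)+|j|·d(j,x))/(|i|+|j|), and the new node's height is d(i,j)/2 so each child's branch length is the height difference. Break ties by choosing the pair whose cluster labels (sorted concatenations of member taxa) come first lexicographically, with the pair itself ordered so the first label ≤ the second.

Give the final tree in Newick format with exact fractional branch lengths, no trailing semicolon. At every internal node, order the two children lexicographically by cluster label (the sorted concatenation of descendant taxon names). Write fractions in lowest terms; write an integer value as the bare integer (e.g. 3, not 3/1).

((C:5,(D:3/2,R:3/2):7/2):35/6,(S:35/4,(T:1/2,Z:1/2):33/4):25/12)

iteration 1: select T,Z (d=1); attach at lengths (1/2, 1/2); label the merged cluster TZ
  updated: d(C,TZ)=55/2, d(D,TZ)=12, d(R,TZ)=18, d(S,TZ)=35/2
iteration 2: select D,R (d=3); attach at lengths (3/2, 3/2); label the merged cluster DR
  updated: d(C,DR)=10, d(DR,S)=53/2, d(DR,TZ)=15
iteration 3: select C,DR (d=10); attach at lengths (5, 7/2); label the merged cluster CDR
  updated: d(CDR,S)=80/3, d(CDR,TZ)=115/6
iteration 4: select S,TZ (d=35/2); attach at lengths (35/4, 33/4); label the merged cluster STZ
  updated: d(CDR,STZ)=65/3
iteration 5: select CDR,STZ (d=65/3); attach at lengths (35/6, 25/12); label the merged cluster CDRSTZ
final tree: ((C:5,(D:3/2,R:3/2):7/2):35/6,(S:35/4,(T:1/2,Z:1/2):33/4):25/12)
total length: 449/12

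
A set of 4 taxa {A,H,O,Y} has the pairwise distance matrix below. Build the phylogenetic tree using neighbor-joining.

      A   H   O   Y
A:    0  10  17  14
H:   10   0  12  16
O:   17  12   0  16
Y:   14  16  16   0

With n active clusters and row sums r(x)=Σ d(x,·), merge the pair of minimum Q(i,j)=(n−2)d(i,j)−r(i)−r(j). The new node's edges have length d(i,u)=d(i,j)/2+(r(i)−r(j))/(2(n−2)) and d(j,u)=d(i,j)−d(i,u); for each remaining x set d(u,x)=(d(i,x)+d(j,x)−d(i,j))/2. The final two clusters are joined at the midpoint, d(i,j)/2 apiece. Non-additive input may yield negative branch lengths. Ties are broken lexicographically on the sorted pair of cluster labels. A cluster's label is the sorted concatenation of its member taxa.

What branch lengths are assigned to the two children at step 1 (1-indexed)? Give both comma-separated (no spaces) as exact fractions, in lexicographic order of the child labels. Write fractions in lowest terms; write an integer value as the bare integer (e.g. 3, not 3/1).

step 1: merge (A,H) at d=10, Q=-59; branch lengths A→23/4, H→17/4; new cluster AH
  updated: d(AH,O)=19/2, d(AH,Y)=10
step 2: merge (AH,O) at d=19/2, Q=-71/2; branch lengths AH→7/4, O→31/4; new cluster AHO
  updated: d(AHO,Y)=33/4
step 3: merge (AHO,Y) at d=33/4; branch lengths AHO→33/8, Y→33/8; new cluster AHOY
final tree: (((A:23/4,H:17/4):7/4,O:31/4):33/8,Y:33/8)
total length: 111/4

23/4,17/4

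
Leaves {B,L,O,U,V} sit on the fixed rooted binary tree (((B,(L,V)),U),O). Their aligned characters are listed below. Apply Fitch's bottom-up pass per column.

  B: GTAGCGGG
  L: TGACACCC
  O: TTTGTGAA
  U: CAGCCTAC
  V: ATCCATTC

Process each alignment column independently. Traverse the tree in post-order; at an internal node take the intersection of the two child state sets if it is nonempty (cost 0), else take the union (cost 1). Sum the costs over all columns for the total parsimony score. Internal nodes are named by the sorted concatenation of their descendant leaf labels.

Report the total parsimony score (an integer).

LV@0: {T} ∪ {A} = {A,T} (union, +1)
BLV@0: {G} ∪ {A,T} = {A,G,T} (union, +1)
BLUV@0: {A,G,T} ∪ {C} = {A,C,G,T} (union, +1)
BLOUV@0: {A,C,G,T} ∩ {T} = {T} (intersection, +0)
LV@1: {G} ∪ {T} = {G,T} (union, +1)
BLV@1: {T} ∩ {G,T} = {T} (intersection, +0)
BLUV@1: {T} ∪ {A} = {A,T} (union, +1)
BLOUV@1: {A,T} ∩ {T} = {T} (intersection, +0)
LV@2: {A} ∪ {C} = {A,C} (union, +1)
BLV@2: {A} ∩ {A,C} = {A} (intersection, +0)
BLUV@2: {A} ∪ {G} = {A,G} (union, +1)
BLOUV@2: {A,G} ∪ {T} = {A,G,T} (union, +1)
LV@3: {C} ∩ {C} = {C} (intersection, +0)
BLV@3: {G} ∪ {C} = {C,G} (union, +1)
BLUV@3: {C,G} ∩ {C} = {C} (intersection, +0)
BLOUV@3: {C} ∪ {G} = {C,G} (union, +1)
LV@4: {A} ∩ {A} = {A} (intersection, +0)
BLV@4: {C} ∪ {A} = {A,C} (union, +1)
BLUV@4: {A,C} ∩ {C} = {C} (intersection, +0)
BLOUV@4: {C} ∪ {T} = {C,T} (union, +1)
LV@5: {C} ∪ {T} = {C,T} (union, +1)
BLV@5: {G} ∪ {C,T} = {C,G,T} (union, +1)
BLUV@5: {C,G,T} ∩ {T} = {T} (intersection, +0)
BLOUV@5: {T} ∪ {G} = {G,T} (union, +1)
LV@6: {C} ∪ {T} = {C,T} (union, +1)
BLV@6: {G} ∪ {C,T} = {C,G,T} (union, +1)
BLUV@6: {C,G,T} ∪ {A} = {A,C,G,T} (union, +1)
BLOUV@6: {A,C,G,T} ∩ {A} = {A} (intersection, +0)
LV@7: {C} ∩ {C} = {C} (intersection, +0)
BLV@7: {G} ∪ {C} = {C,G} (union, +1)
BLUV@7: {C,G} ∩ {C} = {C} (intersection, +0)
BLOUV@7: {C} ∪ {A} = {A,C} (union, +1)
per-site changes: [3, 2, 3, 2, 2, 3, 3, 2]; total = 20

20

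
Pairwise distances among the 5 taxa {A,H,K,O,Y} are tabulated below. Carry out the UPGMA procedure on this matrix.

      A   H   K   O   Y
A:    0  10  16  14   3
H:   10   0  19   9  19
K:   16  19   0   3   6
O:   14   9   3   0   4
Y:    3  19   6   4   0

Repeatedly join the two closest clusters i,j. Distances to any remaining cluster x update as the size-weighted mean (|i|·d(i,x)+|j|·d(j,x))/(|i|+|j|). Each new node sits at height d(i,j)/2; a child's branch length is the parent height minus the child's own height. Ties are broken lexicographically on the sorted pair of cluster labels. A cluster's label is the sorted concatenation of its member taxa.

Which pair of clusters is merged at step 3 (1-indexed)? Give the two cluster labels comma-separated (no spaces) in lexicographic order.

iteration 1: select A,Y (d=3); attach at lengths (3/2, 3/2); label the merged cluster AY
  updated: d(AY,H)=29/2, d(AY,K)=11, d(AY,O)=9
iteration 2: select K,O (d=3); attach at lengths (3/2, 3/2); label the merged cluster KO
  updated: d(AY,KO)=10, d(H,KO)=14
iteration 3: select AY,KO (d=10); attach at lengths (7/2, 7/2); label the merged cluster AKOY
  updated: d(AKOY,H)=57/4
iteration 4: select AKOY,H (d=57/4); attach at lengths (17/8, 57/8); label the merged cluster AHKOY
final tree: (((A:3/2,Y:3/2):7/2,(K:3/2,O:3/2):7/2):17/8,H:57/8)
total length: 89/4

AY,KO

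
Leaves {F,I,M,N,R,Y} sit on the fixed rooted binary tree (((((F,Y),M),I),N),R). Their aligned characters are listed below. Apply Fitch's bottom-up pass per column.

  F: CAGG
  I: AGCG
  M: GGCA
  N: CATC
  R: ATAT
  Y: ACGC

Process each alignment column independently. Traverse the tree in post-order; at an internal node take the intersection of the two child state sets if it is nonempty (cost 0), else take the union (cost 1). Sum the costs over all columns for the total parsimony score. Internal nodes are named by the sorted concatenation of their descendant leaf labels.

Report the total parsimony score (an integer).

14

site 0, node FY: F={C} ∪ Y={A} → {A,C} (+1)
site 0, node FMY: FY={A,C} ∪ M={G} → {A,C,G} (+1)
site 0, node FIMY: FMY={A,C,G} ∩ I={A} → {A} (+0)
site 0, node FIMNY: FIMY={A} ∪ N={C} → {A,C} (+1)
site 0, node FIMNRY: FIMNY={A,C} ∩ R={A} → {A} (+0)
site 1, node FY: F={A} ∪ Y={C} → {A,C} (+1)
site 1, node FMY: FY={A,C} ∪ M={G} → {A,C,G} (+1)
site 1, node FIMY: FMY={A,C,G} ∩ I={G} → {G} (+0)
site 1, node FIMNY: FIMY={G} ∪ N={A} → {A,G} (+1)
site 1, node FIMNRY: FIMNY={A,G} ∪ R={T} → {A,G,T} (+1)
site 2, node FY: F={G} ∩ Y={G} → {G} (+0)
site 2, node FMY: FY={G} ∪ M={C} → {C,G} (+1)
site 2, node FIMY: FMY={C,G} ∩ I={C} → {C} (+0)
site 2, node FIMNY: FIMY={C} ∪ N={T} → {C,T} (+1)
site 2, node FIMNRY: FIMNY={C,T} ∪ R={A} → {A,C,T} (+1)
site 3, node FY: F={G} ∪ Y={C} → {C,G} (+1)
site 3, node FMY: FY={C,G} ∪ M={A} → {A,C,G} (+1)
site 3, node FIMY: FMY={A,C,G} ∩ I={G} → {G} (+0)
site 3, node FIMNY: FIMY={G} ∪ N={C} → {C,G} (+1)
site 3, node FIMNRY: FIMNY={C,G} ∪ R={T} → {C,G,T} (+1)
per-site changes: [3, 4, 3, 4]; total = 14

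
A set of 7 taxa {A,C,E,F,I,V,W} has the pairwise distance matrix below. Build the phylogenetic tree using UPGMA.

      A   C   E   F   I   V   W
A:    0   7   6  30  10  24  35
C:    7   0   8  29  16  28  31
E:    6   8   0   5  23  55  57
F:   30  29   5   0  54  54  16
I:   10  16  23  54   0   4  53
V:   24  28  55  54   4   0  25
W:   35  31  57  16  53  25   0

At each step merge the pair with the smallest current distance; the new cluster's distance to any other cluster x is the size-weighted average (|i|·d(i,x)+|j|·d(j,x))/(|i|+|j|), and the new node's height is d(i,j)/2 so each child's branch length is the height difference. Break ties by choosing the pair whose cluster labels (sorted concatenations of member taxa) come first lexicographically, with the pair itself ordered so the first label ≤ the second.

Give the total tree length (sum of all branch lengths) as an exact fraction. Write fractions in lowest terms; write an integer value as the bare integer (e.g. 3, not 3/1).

step 1: merge (I,V) at d=4; branch lengths I→2, V→2; new cluster IV
  updated: d(A,IV)=17, d(C,IV)=22, d(E,IV)=39, d(F,IV)=54, d(IV,W)=39
step 2: merge (E,F) at d=5; branch lengths E→5/2, F→5/2; new cluster EF
  updated: d(A,EF)=18, d(C,EF)=37/2, d(EF,IV)=93/2, d(EF,W)=73/2
step 3: merge (A,C) at d=7; branch lengths A→7/2, C→7/2; new cluster AC
  updated: d(AC,EF)=73/4, d(AC,IV)=39/2, d(AC,W)=33
step 4: merge (AC,EF) at d=73/4; branch lengths AC→45/8, EF→53/8; new cluster ACEF
  updated: d(ACEF,IV)=33, d(ACEF,W)=139/4
step 5: merge (ACEF,IV) at d=33; branch lengths ACEF→59/8, IV→29/2; new cluster ACEFIV
  updated: d(ACEFIV,W)=217/6
step 6: merge (ACEFIV,W) at d=217/6; branch lengths ACEFIV→19/12, W→217/12; new cluster ACEFIVW
final tree: ((((A:7/2,C:7/2):45/8,(E:5/2,F:5/2):53/8):59/8,(I:2,V:2):29/2):19/12,W:217/12)
total length: 1675/24

1675/24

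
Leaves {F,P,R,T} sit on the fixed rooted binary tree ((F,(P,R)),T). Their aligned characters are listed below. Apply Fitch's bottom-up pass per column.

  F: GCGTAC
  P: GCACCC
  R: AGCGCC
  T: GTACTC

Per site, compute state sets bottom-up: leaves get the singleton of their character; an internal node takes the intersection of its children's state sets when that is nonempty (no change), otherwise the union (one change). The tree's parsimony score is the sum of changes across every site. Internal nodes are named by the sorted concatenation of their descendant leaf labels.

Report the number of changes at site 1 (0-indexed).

2

site 0, node PR: P={G} ∪ R={A} → {A,G} (+1)
site 0, node FPR: F={G} ∩ PR={A,G} → {G} (+0)
site 0, node FPRT: FPR={G} ∩ T={G} → {G} (+0)
site 1, node PR: P={C} ∪ R={G} → {C,G} (+1)
site 1, node FPR: F={C} ∩ PR={C,G} → {C} (+0)
site 1, node FPRT: FPR={C} ∪ T={T} → {C,T} (+1)
site 2, node PR: P={A} ∪ R={C} → {A,C} (+1)
site 2, node FPR: F={G} ∪ PR={A,C} → {A,C,G} (+1)
site 2, node FPRT: FPR={A,C,G} ∩ T={A} → {A} (+0)
site 3, node PR: P={C} ∪ R={G} → {C,G} (+1)
site 3, node FPR: F={T} ∪ PR={C,G} → {C,G,T} (+1)
site 3, node FPRT: FPR={C,G,T} ∩ T={C} → {C} (+0)
site 4, node PR: P={C} ∩ R={C} → {C} (+0)
site 4, node FPR: F={A} ∪ PR={C} → {A,C} (+1)
site 4, node FPRT: FPR={A,C} ∪ T={T} → {A,C,T} (+1)
site 5, node PR: P={C} ∩ R={C} → {C} (+0)
site 5, node FPR: F={C} ∩ PR={C} → {C} (+0)
site 5, node FPRT: FPR={C} ∩ T={C} → {C} (+0)
per-site changes: [1, 2, 2, 2, 2, 0]; total = 9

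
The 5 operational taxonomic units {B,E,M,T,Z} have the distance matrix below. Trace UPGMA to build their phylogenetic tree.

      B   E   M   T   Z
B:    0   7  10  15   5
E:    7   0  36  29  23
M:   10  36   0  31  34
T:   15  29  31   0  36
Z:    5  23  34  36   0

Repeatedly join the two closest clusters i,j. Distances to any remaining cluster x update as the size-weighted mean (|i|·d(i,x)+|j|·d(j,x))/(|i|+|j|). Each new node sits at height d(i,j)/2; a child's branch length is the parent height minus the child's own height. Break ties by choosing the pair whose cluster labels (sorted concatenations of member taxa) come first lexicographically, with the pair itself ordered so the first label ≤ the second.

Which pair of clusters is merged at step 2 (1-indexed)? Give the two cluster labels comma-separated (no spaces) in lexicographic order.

iteration 1: select B,Z (d=5); attach at lengths (5/2, 5/2); label the merged cluster BZ
  updated: d(BZ,E)=15, d(BZ,M)=22, d(BZ,T)=51/2
iteration 2: select BZ,E (d=15); attach at lengths (5, 15/2); label the merged cluster BEZ
  updated: d(BEZ,M)=80/3, d(BEZ,T)=80/3
iteration 3: select BEZ,M (d=80/3); attach at lengths (35/6, 40/3); label the merged cluster BEMZ
  updated: d(BEMZ,T)=111/4
iteration 4: select BEMZ,T (d=111/4); attach at lengths (13/24, 111/8); label the merged cluster BEMTZ
final tree: ((((B:5/2,Z:5/2):5,E:15/2):35/6,M:40/3):13/24,T:111/8)
total length: 613/12

BZ,E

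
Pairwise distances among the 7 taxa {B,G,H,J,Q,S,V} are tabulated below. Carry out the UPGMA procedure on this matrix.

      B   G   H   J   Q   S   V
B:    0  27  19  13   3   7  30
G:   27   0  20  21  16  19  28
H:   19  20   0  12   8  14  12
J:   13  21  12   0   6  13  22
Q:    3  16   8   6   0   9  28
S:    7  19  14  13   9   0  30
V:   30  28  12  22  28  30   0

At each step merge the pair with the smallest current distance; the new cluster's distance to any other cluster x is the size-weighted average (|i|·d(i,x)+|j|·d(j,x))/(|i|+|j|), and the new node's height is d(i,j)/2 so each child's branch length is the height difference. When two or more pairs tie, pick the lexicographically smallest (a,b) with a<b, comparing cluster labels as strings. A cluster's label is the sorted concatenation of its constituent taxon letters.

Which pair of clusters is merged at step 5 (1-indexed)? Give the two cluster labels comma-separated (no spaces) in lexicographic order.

step 1: merge (B,Q) at d=3; branch lengths B→3/2, Q→3/2; new cluster BQ
  updated: d(BQ,G)=43/2, d(BQ,H)=27/2, d(BQ,J)=19/2, d(BQ,S)=8, d(BQ,V)=29
step 2: merge (BQ,S) at d=8; branch lengths BQ→5/2, S→4; new cluster BQS
  updated: d(BQS,G)=62/3, d(BQS,H)=41/3, d(BQS,J)=32/3, d(BQS,V)=88/3
step 3: merge (BQS,J) at d=32/3; branch lengths BQS→4/3, J→16/3; new cluster BJQS
  updated: d(BJQS,G)=83/4, d(BJQS,H)=53/4, d(BJQS,V)=55/2
step 4: merge (H,V) at d=12; branch lengths H→6, V→6; new cluster HV
  updated: d(BJQS,HV)=163/8, d(G,HV)=24
step 5: merge (BJQS,HV) at d=163/8; branch lengths BJQS→233/48, HV→67/16; new cluster BHJQSV
  updated: d(BHJQSV,G)=131/6
step 6: merge (BHJQSV,G) at d=131/6; branch lengths BHJQSV→35/48, G→131/12; new cluster BGHJQSV
final tree: (((((B:3/2,Q:3/2):5/2,S:4):4/3,J:16/3):233/48,(H:6,V:6):67/16):35/48,G:131/12)
total length: 2345/48

BJQS,HV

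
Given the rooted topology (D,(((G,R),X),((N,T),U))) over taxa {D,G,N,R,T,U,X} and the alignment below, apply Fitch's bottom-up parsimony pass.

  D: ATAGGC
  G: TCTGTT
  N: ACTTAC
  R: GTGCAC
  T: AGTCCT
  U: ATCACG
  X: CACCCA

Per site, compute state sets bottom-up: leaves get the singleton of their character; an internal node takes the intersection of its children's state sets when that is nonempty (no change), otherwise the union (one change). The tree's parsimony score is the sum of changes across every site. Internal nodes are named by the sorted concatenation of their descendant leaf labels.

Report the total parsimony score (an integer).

site 0, node GR: G={T} ∪ R={G} → {G,T} (+1)
site 0, node GRX: GR={G,T} ∪ X={C} → {C,G,T} (+1)
site 0, node NT: N={A} ∩ T={A} → {A} (+0)
site 0, node NTU: NT={A} ∩ U={A} → {A} (+0)
site 0, node GNRTUX: GRX={C,G,T} ∪ NTU={A} → {A,C,G,T} (+1)
site 0, node DGNRTUX: D={A} ∩ GNRTUX={A,C,G,T} → {A} (+0)
site 1, node GR: G={C} ∪ R={T} → {C,T} (+1)
site 1, node GRX: GR={C,T} ∪ X={A} → {A,C,T} (+1)
site 1, node NT: N={C} ∪ T={G} → {C,G} (+1)
site 1, node NTU: NT={C,G} ∪ U={T} → {C,G,T} (+1)
site 1, node GNRTUX: GRX={A,C,T} ∩ NTU={C,G,T} → {C,T} (+0)
site 1, node DGNRTUX: D={T} ∩ GNRTUX={C,T} → {T} (+0)
site 2, node GR: G={T} ∪ R={G} → {G,T} (+1)
site 2, node GRX: GR={G,T} ∪ X={C} → {C,G,T} (+1)
site 2, node NT: N={T} ∩ T={T} → {T} (+0)
site 2, node NTU: NT={T} ∪ U={C} → {C,T} (+1)
site 2, node GNRTUX: GRX={C,G,T} ∩ NTU={C,T} → {C,T} (+0)
site 2, node DGNRTUX: D={A} ∪ GNRTUX={C,T} → {A,C,T} (+1)
site 3, node GR: G={G} ∪ R={C} → {C,G} (+1)
site 3, node GRX: GR={C,G} ∩ X={C} → {C} (+0)
site 3, node NT: N={T} ∪ T={C} → {C,T} (+1)
site 3, node NTU: NT={C,T} ∪ U={A} → {A,C,T} (+1)
site 3, node GNRTUX: GRX={C} ∩ NTU={A,C,T} → {C} (+0)
site 3, node DGNRTUX: D={G} ∪ GNRTUX={C} → {C,G} (+1)
site 4, node GR: G={T} ∪ R={A} → {A,T} (+1)
site 4, node GRX: GR={A,T} ∪ X={C} → {A,C,T} (+1)
site 4, node NT: N={A} ∪ T={C} → {A,C} (+1)
site 4, node NTU: NT={A,C} ∩ U={C} → {C} (+0)
site 4, node GNRTUX: GRX={A,C,T} ∩ NTU={C} → {C} (+0)
site 4, node DGNRTUX: D={G} ∪ GNRTUX={C} → {C,G} (+1)
site 5, node GR: G={T} ∪ R={C} → {C,T} (+1)
site 5, node GRX: GR={C,T} ∪ X={A} → {A,C,T} (+1)
site 5, node NT: N={C} ∪ T={T} → {C,T} (+1)
site 5, node NTU: NT={C,T} ∪ U={G} → {C,G,T} (+1)
site 5, node GNRTUX: GRX={A,C,T} ∩ NTU={C,G,T} → {C,T} (+0)
site 5, node DGNRTUX: D={C} ∩ GNRTUX={C,T} → {C} (+0)
per-site changes: [3, 4, 4, 4, 4, 4]; total = 23

23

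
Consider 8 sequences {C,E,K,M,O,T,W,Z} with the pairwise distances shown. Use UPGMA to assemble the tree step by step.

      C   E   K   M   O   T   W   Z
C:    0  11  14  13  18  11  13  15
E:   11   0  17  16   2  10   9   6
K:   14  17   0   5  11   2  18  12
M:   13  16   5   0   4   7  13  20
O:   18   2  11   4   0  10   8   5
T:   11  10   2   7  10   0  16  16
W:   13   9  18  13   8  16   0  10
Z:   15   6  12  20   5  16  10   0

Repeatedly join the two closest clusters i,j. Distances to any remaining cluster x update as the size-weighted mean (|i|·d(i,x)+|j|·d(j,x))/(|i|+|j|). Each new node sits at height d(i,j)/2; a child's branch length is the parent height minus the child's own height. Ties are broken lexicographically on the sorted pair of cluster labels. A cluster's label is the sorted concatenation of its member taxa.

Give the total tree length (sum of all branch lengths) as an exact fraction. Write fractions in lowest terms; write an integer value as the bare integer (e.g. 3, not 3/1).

1. join E+O (d=2) ⇒ EO; edges |E|=1, |O|=1
  updated: d(C,EO)=29/2, d(EO,K)=14, d(EO,M)=10, d(EO,T)=10, d(EO,W)=17/2, d(EO,Z)=11/2
2. join K+T (d=2) ⇒ KT; edges |K|=1, |T|=1
  updated: d(C,KT)=25/2, d(EO,KT)=12, d(KT,M)=6, d(KT,W)=17, d(KT,Z)=14
3. join EO+Z (d=11/2) ⇒ EOZ; edges |EO|=7/4, |Z|=11/4
  updated: d(C,EOZ)=44/3, d(EOZ,KT)=38/3, d(EOZ,M)=40/3, d(EOZ,W)=9
4. join KT+M (d=6) ⇒ KMT; edges |KT|=2, |M|=3
  updated: d(C,KMT)=38/3, d(EOZ,KMT)=116/9, d(KMT,W)=47/3
5. join EOZ+W (d=9) ⇒ EOWZ; edges |EOZ|=7/4, |W|=9/2
  updated: d(C,EOWZ)=57/4, d(EOWZ,KMT)=163/12
6. join C+KMT (d=38/3) ⇒ CKMT; edges |C|=19/3, |KMT|=10/3
  updated: d(CKMT,EOWZ)=55/4
7. join CKMT+EOWZ (d=55/4) ⇒ CEKMOTWZ; edges |CKMT|=13/24, |EOWZ|=19/8
final tree: ((C:19/3,((K:1,T:1):2,M:3):10/3):13/24,(((E:1,O:1):7/4,Z:11/4):7/4,W:9/2):19/8)
total length: 97/3

97/3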